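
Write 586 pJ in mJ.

0.000000586 mJ

pico = 1e-12, milli = 1e-3; factor is 1e-9.
586 × 1e-9 = 0.000000586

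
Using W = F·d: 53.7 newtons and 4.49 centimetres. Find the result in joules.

53.7 × 4.49 × 10^-2 = 241.113 × 10^-2 J

2.41113 joules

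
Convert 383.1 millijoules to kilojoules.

milli = 10^-3, kilo = 10^3; factor is 10^-6.
383.1 × 10^-6 = 0.0003831

0.0003831 kilojoules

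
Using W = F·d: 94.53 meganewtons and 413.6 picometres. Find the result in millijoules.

94.53 × 10⁶ × 413.6 × 10⁻¹² = 39097.608 × 10⁻⁶ J

39.097608 millijoules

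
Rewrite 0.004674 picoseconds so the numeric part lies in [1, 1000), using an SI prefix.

4.674 femtoseconds

= 4.674 × 10⁻¹⁵ seconds; 10⁻¹⁵ is femto.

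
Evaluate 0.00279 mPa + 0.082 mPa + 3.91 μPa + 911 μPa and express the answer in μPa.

999.7 μPa

In μPa:
  0.00279 mPa = 0.00279 × 10^3 μPa = 2.79
  0.082 mPa = 0.082 × 10^3 μPa = 82
  3.91 μPa → 3.91
  911 μPa → 911
Sum: 2.79 + 82 + 3.91 + 911 = 999.7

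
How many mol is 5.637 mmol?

milli = 10⁻³, (no prefix) = 10⁰; factor is 10⁻³.
5.637 × 10⁻³ = 0.005637

0.005637 mol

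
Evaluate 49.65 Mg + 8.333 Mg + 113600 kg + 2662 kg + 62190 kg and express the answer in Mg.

236.435 Mg

In Mg:
  49.65 Mg → 49.65
  8.333 Mg → 8.333
  113600 kg = 113600e-3 Mg = 113.6
  2662 kg = 2662e-3 Mg = 2.662
  62190 kg = 62190e-3 Mg = 62.19
Sum: 49.65 + 8.333 + 113.6 + 2.662 + 62.19 = 236.435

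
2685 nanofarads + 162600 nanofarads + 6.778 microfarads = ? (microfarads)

172.063 microfarads

In microfarads:
  2685 nanofarads = 2685 × 10^-3 microfarads = 2.685
  162600 nanofarads = 162600 × 10^-3 microfarads = 162.6
  6.778 microfarads → 6.778
Sum: 2.685 + 162.6 + 6.778 = 172.063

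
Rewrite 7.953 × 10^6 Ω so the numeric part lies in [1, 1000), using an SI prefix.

= 7.953 × 10^6 Ω; 10^6 is mega.

7.953 MΩ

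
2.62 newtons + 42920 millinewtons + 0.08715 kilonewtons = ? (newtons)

132.69 newtons

In newtons:
  2.62 newtons → 2.62
  42920 millinewtons = 42920e-3 newtons = 42.92
  0.08715 kilonewtons = 0.08715e3 newtons = 87.15
Sum: 2.62 + 42.92 + 87.15 = 132.69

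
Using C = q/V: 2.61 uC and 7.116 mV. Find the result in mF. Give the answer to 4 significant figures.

(2.61 × 10^-6) / (7.116 × 10^-3) = 0.366779 × 10^-3 F

0.3668 mF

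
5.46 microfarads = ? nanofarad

micro = 1e-6, nano = 1e-9; factor is 1e3.
5.46 × 1e3 = 5460

5460 nanofarads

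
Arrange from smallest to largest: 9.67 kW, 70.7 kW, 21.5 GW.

9.67 kW < 70.7 kW < 21.5 GW

9.67 kW = 9670 W
70.7 kW = 70700 W
21.5 GW = 21500000000 W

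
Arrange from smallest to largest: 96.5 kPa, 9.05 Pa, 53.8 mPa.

96.5 kPa = 96500 Pa
9.05 Pa = 9.05 Pa
53.8 mPa = 0.0538 Pa

53.8 mPa < 9.05 Pa < 96.5 kPa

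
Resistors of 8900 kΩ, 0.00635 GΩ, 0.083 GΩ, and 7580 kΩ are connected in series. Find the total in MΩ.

In MΩ:
  8900 kΩ = 8900 × 10⁻³ MΩ = 8.9
  0.00635 GΩ = 0.00635 × 10³ MΩ = 6.35
  0.083 GΩ = 0.083 × 10³ MΩ = 83
  7580 kΩ = 7580 × 10⁻³ MΩ = 7.58
Sum: 8.9 + 6.35 + 83 + 7.58 = 105.83

105.83 MΩ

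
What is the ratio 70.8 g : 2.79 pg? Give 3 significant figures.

(70.8) / (2.79e-12) = 25.38e12

25400000000000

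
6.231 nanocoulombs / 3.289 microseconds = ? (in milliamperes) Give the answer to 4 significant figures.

(6.231 × 10⁻⁹) / (3.289 × 10⁻⁶) = 1.8945 × 10⁻³ A

1.894 milliamperes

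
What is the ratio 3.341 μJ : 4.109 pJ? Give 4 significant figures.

(3.341e-6) / (4.109e-12) = 0.81309e6

813100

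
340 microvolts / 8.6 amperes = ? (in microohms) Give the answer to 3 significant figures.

39.5 microohms

(340 × 10⁻⁶) / (8.6) = 39.535 × 10⁻⁶ Ω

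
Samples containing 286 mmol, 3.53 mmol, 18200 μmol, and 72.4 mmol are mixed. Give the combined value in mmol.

In mmol:
  286 mmol → 286
  3.53 mmol → 3.53
  18200 μmol = 18200 × 10⁻³ mmol = 18.2
  72.4 mmol → 72.4
Sum: 286 + 3.53 + 18.2 + 72.4 = 380.13

380.13 mmol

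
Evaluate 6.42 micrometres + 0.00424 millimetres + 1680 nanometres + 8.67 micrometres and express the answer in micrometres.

21.01 micrometres

In micrometres:
  6.42 micrometres → 6.42
  0.00424 millimetres = 0.00424 × 10³ micrometres = 4.24
  1680 nanometres = 1680 × 10⁻³ micrometres = 1.68
  8.67 micrometres → 8.67
Sum: 6.42 + 4.24 + 1.68 + 8.67 = 21.01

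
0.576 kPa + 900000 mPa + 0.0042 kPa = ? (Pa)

1480.2 Pa

In Pa:
  0.576 kPa = 0.576 × 10³ Pa = 576
  900000 mPa = 900000 × 10⁻³ Pa = 900
  0.0042 kPa = 0.0042 × 10³ Pa = 4.2
Sum: 576 + 900 + 4.2 = 1480.2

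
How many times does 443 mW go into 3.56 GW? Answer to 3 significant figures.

8040000000

(3.56 × 10⁹) / (443 × 10⁻³) = 0.008036 × 10¹²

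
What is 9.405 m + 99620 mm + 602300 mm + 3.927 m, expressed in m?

715.252 m

In m:
  9.405 m → 9.405
  99620 mm = 99620 × 10^-3 m = 99.62
  602300 mm = 602300 × 10^-3 m = 602.3
  3.927 m → 3.927
Sum: 9.405 + 99.62 + 602.3 + 3.927 = 715.252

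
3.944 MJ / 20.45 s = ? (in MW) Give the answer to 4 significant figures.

(3.944 × 10⁶) / (20.45) = 0.192861 × 10⁶ W

0.1929 MW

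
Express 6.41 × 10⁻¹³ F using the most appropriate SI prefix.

= 641 × 10⁻¹⁵ F; 10⁻¹⁵ is femto.

641 fF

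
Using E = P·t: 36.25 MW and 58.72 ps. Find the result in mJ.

2.1286 mJ

36.25e6 × 58.72e-12 = 2128.6e-6 J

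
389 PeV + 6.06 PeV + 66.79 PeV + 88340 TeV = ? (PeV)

550.19 PeV

In PeV:
  389 PeV → 389
  6.06 PeV → 6.06
  66.79 PeV → 66.79
  88340 TeV = 88340 × 10⁻³ PeV = 88.34
Sum: 389 + 6.06 + 66.79 + 88.34 = 550.19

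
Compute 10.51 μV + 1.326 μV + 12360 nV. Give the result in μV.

24.196 μV

In μV:
  10.51 μV → 10.51
  1.326 μV → 1.326
  12360 nV = 12360 × 10^-3 μV = 12.36
Sum: 10.51 + 1.326 + 12.36 = 24.196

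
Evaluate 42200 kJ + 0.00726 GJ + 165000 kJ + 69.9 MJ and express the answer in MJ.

In MJ:
  42200 kJ = 42200e-3 MJ = 42.2
  0.00726 GJ = 0.00726e3 MJ = 7.26
  165000 kJ = 165000e-3 MJ = 165
  69.9 MJ → 69.9
Sum: 42.2 + 7.26 + 165 + 69.9 = 284.36

284.36 MJ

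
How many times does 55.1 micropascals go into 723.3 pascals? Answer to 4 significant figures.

(723.3) / (55.1 × 10^-6) = 13.127 × 10^6

13130000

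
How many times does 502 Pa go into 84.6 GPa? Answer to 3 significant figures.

(84.6 × 10^9) / (502) = 0.1685 × 10^9

169000000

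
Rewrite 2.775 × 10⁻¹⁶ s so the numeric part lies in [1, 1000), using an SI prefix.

277.5 as

= 277.5 × 10⁻¹⁸ s; 10⁻¹⁸ is atto.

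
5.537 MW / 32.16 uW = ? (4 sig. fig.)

(5.537e6) / (32.16e-6) = 0.17217e12

172200000000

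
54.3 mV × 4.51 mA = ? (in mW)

0.244893 mW

54.3e-3 × 4.51e-3 = 244.893e-6 W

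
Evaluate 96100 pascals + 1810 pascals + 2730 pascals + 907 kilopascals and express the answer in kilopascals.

In kilopascals:
  96100 pascals = 96100 × 10^-3 kilopascals = 96.1
  1810 pascals = 1810 × 10^-3 kilopascals = 1.81
  2730 pascals = 2730 × 10^-3 kilopascals = 2.73
  907 kilopascals → 907
Sum: 96.1 + 1.81 + 2.73 + 907 = 1007.64

1007.64 kilopascals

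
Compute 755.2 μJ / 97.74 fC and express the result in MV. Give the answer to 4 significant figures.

7727 MV

(755.2e-6) / (97.74e-15) = 7.72662e9 V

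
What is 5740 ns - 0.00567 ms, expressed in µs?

In µs:
  5740 ns = 5740 × 10⁻³ µs = 5.74
  0.00567 ms = 0.00567 × 10³ µs = 5.67
Difference: 5.74 - 5.67 = 0.07

0.07 µs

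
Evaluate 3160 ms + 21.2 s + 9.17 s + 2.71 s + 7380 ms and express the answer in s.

In s:
  3160 ms = 3160 × 10⁻³ s = 3.16
  21.2 s → 21.2
  9.17 s → 9.17
  2.71 s → 2.71
  7380 ms = 7380 × 10⁻³ s = 7.38
Sum: 3.16 + 21.2 + 9.17 + 2.71 + 7.38 = 43.62

43.62 s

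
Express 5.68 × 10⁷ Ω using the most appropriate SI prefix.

56.8 MΩ

= 56.8 × 10⁶ Ω; 10⁶ is mega.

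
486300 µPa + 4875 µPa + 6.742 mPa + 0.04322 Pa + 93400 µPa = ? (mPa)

634.537 mPa

In mPa:
  486300 µPa = 486300e-3 mPa = 486.3
  4875 µPa = 4875e-3 mPa = 4.875
  6.742 mPa → 6.742
  0.04322 Pa = 0.04322e3 mPa = 43.22
  93400 µPa = 93400e-3 mPa = 93.4
Sum: 486.3 + 4.875 + 6.742 + 43.22 + 93.4 = 634.537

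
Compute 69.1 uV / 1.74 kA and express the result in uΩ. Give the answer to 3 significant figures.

(69.1 × 10⁻⁶) / (1.74 × 10³) = 39.713 × 10⁻⁹ Ω

0.0397 uΩ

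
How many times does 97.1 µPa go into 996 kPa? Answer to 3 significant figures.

10300000000

(996 × 10^3) / (97.1 × 10^-6) = 10.26 × 10^9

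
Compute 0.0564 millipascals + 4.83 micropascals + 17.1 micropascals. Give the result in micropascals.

In micropascals:
  0.0564 millipascals = 0.0564 × 10³ micropascals = 56.4
  4.83 micropascals → 4.83
  17.1 micropascals → 17.1
Sum: 56.4 + 4.83 + 17.1 = 78.33

78.33 micropascals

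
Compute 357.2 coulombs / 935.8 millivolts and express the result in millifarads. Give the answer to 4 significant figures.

381700 millifarads

(357.2) / (935.8e-3) = 0.381705e3 F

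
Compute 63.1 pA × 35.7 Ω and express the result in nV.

63.1 × 10⁻¹² × 35.7 = 2252.67 × 10⁻¹² V

2.25267 nV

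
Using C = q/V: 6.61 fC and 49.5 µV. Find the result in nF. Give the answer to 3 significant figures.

(6.61 × 10⁻¹⁵) / (49.5 × 10⁻⁶) = 0.13354 × 10⁻⁹ F

0.134 nF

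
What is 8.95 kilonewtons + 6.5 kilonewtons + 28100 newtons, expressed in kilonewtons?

43.55 kilonewtons

In kilonewtons:
  8.95 kilonewtons → 8.95
  6.5 kilonewtons → 6.5
  28100 newtons = 28100e-3 kilonewtons = 28.1
Sum: 8.95 + 6.5 + 28.1 = 43.55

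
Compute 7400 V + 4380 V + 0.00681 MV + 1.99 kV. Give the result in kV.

20.58 kV

In kV:
  7400 V = 7400 × 10⁻³ kV = 7.4
  4380 V = 4380 × 10⁻³ kV = 4.38
  0.00681 MV = 0.00681 × 10³ kV = 6.81
  1.99 kV → 1.99
Sum: 7.4 + 4.38 + 6.81 + 1.99 = 20.58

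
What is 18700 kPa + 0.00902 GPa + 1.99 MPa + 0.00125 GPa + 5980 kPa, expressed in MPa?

In MPa:
  18700 kPa = 18700 × 10⁻³ MPa = 18.7
  0.00902 GPa = 0.00902 × 10³ MPa = 9.02
  1.99 MPa → 1.99
  0.00125 GPa = 0.00125 × 10³ MPa = 1.25
  5980 kPa = 5980 × 10⁻³ MPa = 5.98
Sum: 18.7 + 9.02 + 1.99 + 1.25 + 5.98 = 36.94

36.94 MPa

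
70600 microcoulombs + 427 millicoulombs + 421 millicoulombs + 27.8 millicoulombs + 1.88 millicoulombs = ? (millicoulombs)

948.28 millicoulombs

In millicoulombs:
  70600 microcoulombs = 70600 × 10^-3 millicoulombs = 70.6
  427 millicoulombs → 427
  421 millicoulombs → 421
  27.8 millicoulombs → 27.8
  1.88 millicoulombs → 1.88
Sum: 70.6 + 427 + 421 + 27.8 + 1.88 = 948.28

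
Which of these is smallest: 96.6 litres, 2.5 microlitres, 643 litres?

96.6 litres = 96.6 litres
2.5 microlitres = 0.0000025 litres
643 litres = 643 litres

2.5 microlitres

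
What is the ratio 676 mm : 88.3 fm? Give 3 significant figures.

(676 × 10⁻³) / (88.3 × 10⁻¹⁵) = 7.656 × 10¹²

7660000000000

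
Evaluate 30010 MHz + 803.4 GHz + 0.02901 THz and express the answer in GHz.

862.42 GHz

In GHz:
  30010 MHz = 30010 × 10⁻³ GHz = 30.01
  803.4 GHz → 803.4
  0.02901 THz = 0.02901 × 10³ GHz = 29.01
Sum: 30.01 + 803.4 + 29.01 = 862.42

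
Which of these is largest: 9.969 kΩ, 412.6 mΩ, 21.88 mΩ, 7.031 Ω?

9.969 kΩ = 9969 Ω
412.6 mΩ = 0.4126 Ω
21.88 mΩ = 0.02188 Ω
7.031 Ω = 7.031 Ω

9.969 kΩ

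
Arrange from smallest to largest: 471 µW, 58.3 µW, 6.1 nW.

471 µW = 0.000471 W
58.3 µW = 0.0000583 W
6.1 nW = 0.0000000061 W

6.1 nW < 58.3 µW < 471 µW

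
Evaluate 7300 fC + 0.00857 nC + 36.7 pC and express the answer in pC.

In pC:
  7300 fC = 7300 × 10⁻³ pC = 7.3
  0.00857 nC = 0.00857 × 10³ pC = 8.57
  36.7 pC → 36.7
Sum: 7.3 + 8.57 + 36.7 = 52.57

52.57 pC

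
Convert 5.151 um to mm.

micro = 1e-6, milli = 1e-3; factor is 1e-3.
5.151 × 1e-3 = 0.005151

0.005151 mm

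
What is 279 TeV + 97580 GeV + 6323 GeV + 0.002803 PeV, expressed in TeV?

385.706 TeV

In TeV:
  279 TeV → 279
  97580 GeV = 97580e-3 TeV = 97.58
  6323 GeV = 6323e-3 TeV = 6.323
  0.002803 PeV = 0.002803e3 TeV = 2.803
Sum: 279 + 97.58 + 6.323 + 2.803 = 385.706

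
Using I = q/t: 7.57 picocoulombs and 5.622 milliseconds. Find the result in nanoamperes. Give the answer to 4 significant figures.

(7.57 × 10⁻¹²) / (5.622 × 10⁻³) = 1.3465 × 10⁻⁹ A

1.346 nanoamperes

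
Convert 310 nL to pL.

nano = 10⁻⁹, pico = 10⁻¹²; factor is 10³.
310 × 10³ = 310000

310000 pL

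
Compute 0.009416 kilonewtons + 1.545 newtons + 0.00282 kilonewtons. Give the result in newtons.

In newtons:
  0.009416 kilonewtons = 0.009416 × 10^3 newtons = 9.416
  1.545 newtons → 1.545
  0.00282 kilonewtons = 0.00282 × 10^3 newtons = 2.82
Sum: 9.416 + 1.545 + 2.82 = 13.781

13.781 newtons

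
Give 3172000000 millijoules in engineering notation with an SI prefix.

= 3.172e6 joules; 1e6 is mega.

3.172 megajoules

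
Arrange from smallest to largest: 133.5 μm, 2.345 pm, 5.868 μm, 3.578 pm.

133.5 μm = 0.0001335 m
2.345 pm = 0.000000000002345 m
5.868 μm = 0.000005868 m
3.578 pm = 0.000000000003578 m

2.345 pm < 3.578 pm < 5.868 μm < 133.5 μm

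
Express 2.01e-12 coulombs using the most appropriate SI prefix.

= 2.01e-12 coulombs; 1e-12 is pico.

2.01 picocoulombs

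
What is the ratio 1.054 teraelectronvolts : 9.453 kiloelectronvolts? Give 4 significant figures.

111500000

(1.054 × 10^12) / (9.453 × 10^3) = 0.1115 × 10^9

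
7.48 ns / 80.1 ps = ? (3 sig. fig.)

(7.48 × 10⁻⁹) / (80.1 × 10⁻¹²) = 0.09338 × 10³

93.4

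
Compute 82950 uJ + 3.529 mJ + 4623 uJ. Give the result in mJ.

91.102 mJ

In mJ:
  82950 uJ = 82950 × 10^-3 mJ = 82.95
  3.529 mJ → 3.529
  4623 uJ = 4623 × 10^-3 mJ = 4.623
Sum: 82.95 + 3.529 + 4.623 = 91.102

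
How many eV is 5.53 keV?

kilo = 10^3, (no prefix) = 10^0; factor is 10^3.
5.53 × 10^3 = 5530

5530 eV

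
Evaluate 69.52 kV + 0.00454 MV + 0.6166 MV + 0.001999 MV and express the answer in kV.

In kV:
  69.52 kV → 69.52
  0.00454 MV = 0.00454 × 10^3 kV = 4.54
  0.6166 MV = 0.6166 × 10^3 kV = 616.6
  0.001999 MV = 0.001999 × 10^3 kV = 1.999
Sum: 69.52 + 4.54 + 616.6 + 1.999 = 692.659

692.659 kV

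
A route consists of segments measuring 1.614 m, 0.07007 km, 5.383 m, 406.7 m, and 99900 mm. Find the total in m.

In m:
  1.614 m → 1.614
  0.07007 km = 0.07007e3 m = 70.07
  5.383 m → 5.383
  406.7 m → 406.7
  99900 mm = 99900e-3 m = 99.9
Sum: 1.614 + 70.07 + 5.383 + 406.7 + 99.9 = 583.667

583.667 m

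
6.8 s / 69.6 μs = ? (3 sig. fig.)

97700

(6.8) / (69.6 × 10^-6) = 0.0977 × 10^6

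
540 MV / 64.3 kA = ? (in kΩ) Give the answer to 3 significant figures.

(540 × 10⁶) / (64.3 × 10³) = 8.3981 × 10³ Ω

8.40 kΩ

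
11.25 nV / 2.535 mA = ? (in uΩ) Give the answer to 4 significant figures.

4.438 uΩ

(11.25e-9) / (2.535e-3) = 4.43787e-6 Ω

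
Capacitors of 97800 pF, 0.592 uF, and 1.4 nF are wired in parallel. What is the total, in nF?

691.2 nF

In nF:
  97800 pF = 97800 × 10⁻³ nF = 97.8
  0.592 uF = 0.592 × 10³ nF = 592
  1.4 nF → 1.4
Sum: 97.8 + 592 + 1.4 = 691.2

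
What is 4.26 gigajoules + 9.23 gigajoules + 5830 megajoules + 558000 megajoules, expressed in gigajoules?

577.32 gigajoules

In gigajoules:
  4.26 gigajoules → 4.26
  9.23 gigajoules → 9.23
  5830 megajoules = 5830 × 10⁻³ gigajoules = 5.83
  558000 megajoules = 558000 × 10⁻³ gigajoules = 558
Sum: 4.26 + 9.23 + 5.83 + 558 = 577.32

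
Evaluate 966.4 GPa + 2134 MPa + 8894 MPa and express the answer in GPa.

977.428 GPa

In GPa:
  966.4 GPa → 966.4
  2134 MPa = 2134 × 10⁻³ GPa = 2.134
  8894 MPa = 8894 × 10⁻³ GPa = 8.894
Sum: 966.4 + 2.134 + 8.894 = 977.428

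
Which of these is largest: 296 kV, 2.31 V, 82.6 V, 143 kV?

296 kV

296 kV = 296000 V
2.31 V = 2.31 V
82.6 V = 82.6 V
143 kV = 143000 V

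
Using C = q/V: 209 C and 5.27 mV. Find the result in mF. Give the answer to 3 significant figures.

39700000 mF

(209) / (5.27 × 10^-3) = 39.658 × 10^3 F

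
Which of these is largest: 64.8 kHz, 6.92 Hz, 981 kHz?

981 kHz

64.8 kHz = 64800 Hz
6.92 Hz = 6.92 Hz
981 kHz = 981000 Hz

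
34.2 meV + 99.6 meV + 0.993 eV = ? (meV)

1126.8 meV

In meV:
  34.2 meV → 34.2
  99.6 meV → 99.6
  0.993 eV = 0.993 × 10^3 meV = 993
Sum: 34.2 + 99.6 + 993 = 1126.8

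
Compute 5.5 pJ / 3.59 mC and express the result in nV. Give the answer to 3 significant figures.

(5.5 × 10⁻¹²) / (3.59 × 10⁻³) = 1.532 × 10⁻⁹ V

1.53 nV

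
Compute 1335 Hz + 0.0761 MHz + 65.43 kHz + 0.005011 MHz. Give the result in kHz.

In kHz:
  1335 Hz = 1335e-3 kHz = 1.335
  0.0761 MHz = 0.0761e3 kHz = 76.1
  65.43 kHz → 65.43
  0.005011 MHz = 0.005011e3 kHz = 5.011
Sum: 1.335 + 76.1 + 65.43 + 5.011 = 147.876

147.876 kHz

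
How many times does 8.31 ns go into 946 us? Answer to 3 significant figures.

114000

(946 × 10^-6) / (8.31 × 10^-9) = 113.8 × 10^3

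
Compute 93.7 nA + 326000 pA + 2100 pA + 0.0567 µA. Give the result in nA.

478.5 nA

In nA:
  93.7 nA → 93.7
  326000 pA = 326000 × 10⁻³ nA = 326
  2100 pA = 2100 × 10⁻³ nA = 2.1
  0.0567 µA = 0.0567 × 10³ nA = 56.7
Sum: 93.7 + 326 + 2.1 + 56.7 = 478.5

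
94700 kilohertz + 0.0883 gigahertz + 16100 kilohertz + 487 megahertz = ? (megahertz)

686.1 megahertz

In megahertz:
  94700 kilohertz = 94700e-3 megahertz = 94.7
  0.0883 gigahertz = 0.0883e3 megahertz = 88.3
  16100 kilohertz = 16100e-3 megahertz = 16.1
  487 megahertz → 487
Sum: 94.7 + 88.3 + 16.1 + 487 = 686.1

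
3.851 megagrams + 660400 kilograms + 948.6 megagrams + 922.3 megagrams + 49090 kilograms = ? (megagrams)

In megagrams:
  3.851 megagrams → 3.851
  660400 kilograms = 660400e-3 megagrams = 660.4
  948.6 megagrams → 948.6
  922.3 megagrams → 922.3
  49090 kilograms = 49090e-3 megagrams = 49.09
Sum: 3.851 + 660.4 + 948.6 + 922.3 + 49.09 = 2584.241

2584.241 megagrams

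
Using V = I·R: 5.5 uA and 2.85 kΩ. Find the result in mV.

5.5 × 10⁻⁶ × 2.85 × 10³ = 15.675 × 10⁻³ V

15.675 mV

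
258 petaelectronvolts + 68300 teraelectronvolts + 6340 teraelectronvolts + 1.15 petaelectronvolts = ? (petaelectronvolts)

In petaelectronvolts:
  258 petaelectronvolts → 258
  68300 teraelectronvolts = 68300e-3 petaelectronvolts = 68.3
  6340 teraelectronvolts = 6340e-3 petaelectronvolts = 6.34
  1.15 petaelectronvolts → 1.15
Sum: 258 + 68.3 + 6.34 + 1.15 = 333.79

333.79 petaelectronvolts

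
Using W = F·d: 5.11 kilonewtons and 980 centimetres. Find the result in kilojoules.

5.11 × 10^3 × 980 × 10^-2 = 5007.8 × 10^1 J

50.078 kilojoules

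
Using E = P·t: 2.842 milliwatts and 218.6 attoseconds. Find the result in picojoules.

0.0000006212612 picojoules

2.842 × 10⁻³ × 218.6 × 10⁻¹⁸ = 621.2612 × 10⁻²¹ J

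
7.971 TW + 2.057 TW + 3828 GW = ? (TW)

In TW:
  7.971 TW → 7.971
  2.057 TW → 2.057
  3828 GW = 3828e-3 TW = 3.828
Sum: 7.971 + 2.057 + 3.828 = 13.856

13.856 TW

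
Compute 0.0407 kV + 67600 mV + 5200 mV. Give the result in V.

113.5 V

In V:
  0.0407 kV = 0.0407e3 V = 40.7
  67600 mV = 67600e-3 V = 67.6
  5200 mV = 5200e-3 V = 5.2
Sum: 40.7 + 67.6 + 5.2 = 113.5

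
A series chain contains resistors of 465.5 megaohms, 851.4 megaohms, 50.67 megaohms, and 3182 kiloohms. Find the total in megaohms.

1370.752 megaohms

In megaohms:
  465.5 megaohms → 465.5
  851.4 megaohms → 851.4
  50.67 megaohms → 50.67
  3182 kiloohms = 3182e-3 megaohms = 3.182
Sum: 465.5 + 851.4 + 50.67 + 3.182 = 1370.752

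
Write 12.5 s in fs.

(no prefix) = 10⁰, femto = 10⁻¹⁵; factor is 10¹⁵.
12.5 × 10¹⁵ = 12500000000000000

12500000000000000 fs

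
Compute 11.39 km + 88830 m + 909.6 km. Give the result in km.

1009.82 km

In km:
  11.39 km → 11.39
  88830 m = 88830 × 10⁻³ km = 88.83
  909.6 km → 909.6
Sum: 11.39 + 88.83 + 909.6 = 1009.82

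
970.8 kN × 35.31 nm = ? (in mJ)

34.278948 mJ

970.8 × 10³ × 35.31 × 10⁻⁹ = 34278.948 × 10⁻⁶ J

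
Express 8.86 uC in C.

micro = 10^-6, (no prefix) = 10^0; factor is 10^-6.
8.86 × 10^-6 = 0.00000886

0.00000886 C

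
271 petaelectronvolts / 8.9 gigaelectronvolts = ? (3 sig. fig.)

30400000

(271e15) / (8.9e9) = 30.45e6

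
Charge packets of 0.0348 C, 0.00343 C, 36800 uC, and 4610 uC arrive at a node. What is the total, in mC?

In mC:
  0.0348 C = 0.0348 × 10^3 mC = 34.8
  0.00343 C = 0.00343 × 10^3 mC = 3.43
  36800 uC = 36800 × 10^-3 mC = 36.8
  4610 uC = 4610 × 10^-3 mC = 4.61
Sum: 34.8 + 3.43 + 36.8 + 4.61 = 79.64

79.64 mC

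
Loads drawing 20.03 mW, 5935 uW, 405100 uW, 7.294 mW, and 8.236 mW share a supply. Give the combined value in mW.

446.595 mW

In mW:
  20.03 mW → 20.03
  5935 uW = 5935 × 10^-3 mW = 5.935
  405100 uW = 405100 × 10^-3 mW = 405.1
  7.294 mW → 7.294
  8.236 mW → 8.236
Sum: 20.03 + 5.935 + 405.1 + 7.294 + 8.236 = 446.595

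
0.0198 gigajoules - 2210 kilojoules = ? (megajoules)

17.59 megajoules

In megajoules:
  0.0198 gigajoules = 0.0198 × 10³ megajoules = 19.8
  2210 kilojoules = 2210 × 10⁻³ megajoules = 2.21
Difference: 19.8 - 2.21 = 17.59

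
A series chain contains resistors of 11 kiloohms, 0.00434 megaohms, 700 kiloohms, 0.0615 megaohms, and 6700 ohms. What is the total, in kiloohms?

In kiloohms:
  11 kiloohms → 11
  0.00434 megaohms = 0.00434e3 kiloohms = 4.34
  700 kiloohms → 700
  0.0615 megaohms = 0.0615e3 kiloohms = 61.5
  6700 ohms = 6700e-3 kiloohms = 6.7
Sum: 11 + 4.34 + 700 + 61.5 + 6.7 = 783.54

783.54 kiloohms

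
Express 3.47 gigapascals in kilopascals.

3470000 kilopascals

giga = 10⁹, kilo = 10³; factor is 10⁶.
3.47 × 10⁶ = 3470000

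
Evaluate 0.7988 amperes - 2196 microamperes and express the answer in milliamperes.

In milliamperes:
  0.7988 amperes = 0.7988 × 10^3 milliamperes = 798.8
  2196 microamperes = 2196 × 10^-3 milliamperes = 2.196
Difference: 798.8 - 2.196 = 796.604

796.604 milliamperes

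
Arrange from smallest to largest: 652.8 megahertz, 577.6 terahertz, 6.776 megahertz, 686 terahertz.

652.8 megahertz = 652800000 hertz
577.6 terahertz = 577600000000000 hertz
6.776 megahertz = 6776000 hertz
686 terahertz = 686000000000000 hertz

6.776 megahertz < 652.8 megahertz < 577.6 terahertz < 686 terahertz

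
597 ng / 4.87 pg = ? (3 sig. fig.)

123000

(597 × 10⁻⁹) / (4.87 × 10⁻¹²) = 122.6 × 10³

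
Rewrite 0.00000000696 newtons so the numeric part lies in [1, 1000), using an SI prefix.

6.96 nanonewtons

= 6.96 × 10^-9 newtons; 10^-9 is nano.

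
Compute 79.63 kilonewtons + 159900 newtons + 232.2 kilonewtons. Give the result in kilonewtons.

471.73 kilonewtons

In kilonewtons:
  79.63 kilonewtons → 79.63
  159900 newtons = 159900e-3 kilonewtons = 159.9
  232.2 kilonewtons → 232.2
Sum: 79.63 + 159.9 + 232.2 = 471.73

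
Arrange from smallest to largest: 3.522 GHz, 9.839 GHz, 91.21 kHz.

91.21 kHz < 3.522 GHz < 9.839 GHz

3.522 GHz = 3522000000 Hz
9.839 GHz = 9839000000 Hz
91.21 kHz = 91210 Hz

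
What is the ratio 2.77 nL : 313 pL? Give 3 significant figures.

(2.77 × 10⁻⁹) / (313 × 10⁻¹²) = 0.00885 × 10³

8.85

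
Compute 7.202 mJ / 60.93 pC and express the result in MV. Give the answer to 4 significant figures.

(7.202 × 10^-3) / (60.93 × 10^-12) = 0.118201 × 10^9 V

118.2 MV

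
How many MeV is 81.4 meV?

milli = 10^-3, mega = 10^6; factor is 10^-9.
81.4 × 10^-9 = 0.0000000814

0.0000000814 MeV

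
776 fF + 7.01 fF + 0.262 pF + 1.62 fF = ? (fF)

In fF:
  776 fF → 776
  7.01 fF → 7.01
  0.262 pF = 0.262 × 10³ fF = 262
  1.62 fF → 1.62
Sum: 776 + 7.01 + 262 + 1.62 = 1046.63

1046.63 fF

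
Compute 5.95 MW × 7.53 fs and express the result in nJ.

44.8035 nJ

5.95e6 × 7.53e-15 = 44.8035e-9 J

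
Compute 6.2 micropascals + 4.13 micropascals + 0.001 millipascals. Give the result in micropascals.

11.33 micropascals

In micropascals:
  6.2 micropascals → 6.2
  4.13 micropascals → 4.13
  0.001 millipascals = 0.001 × 10^3 micropascals = 1
Sum: 6.2 + 4.13 + 1 = 11.33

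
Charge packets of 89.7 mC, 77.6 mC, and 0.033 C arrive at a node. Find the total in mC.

200.3 mC

In mC:
  89.7 mC → 89.7
  77.6 mC → 77.6
  0.033 C = 0.033 × 10³ mC = 33
Sum: 89.7 + 77.6 + 33 = 200.3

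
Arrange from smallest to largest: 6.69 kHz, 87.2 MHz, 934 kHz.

6.69 kHz < 934 kHz < 87.2 MHz

6.69 kHz = 6690 Hz
87.2 MHz = 87200000 Hz
934 kHz = 934000 Hz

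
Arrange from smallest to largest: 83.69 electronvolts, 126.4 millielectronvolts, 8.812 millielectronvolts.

8.812 millielectronvolts < 126.4 millielectronvolts < 83.69 electronvolts

83.69 electronvolts = 83.69 electronvolts
126.4 millielectronvolts = 0.1264 electronvolts
8.812 millielectronvolts = 0.008812 electronvolts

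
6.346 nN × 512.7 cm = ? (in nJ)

6.346 × 10⁻⁹ × 512.7 × 10⁻² = 3253.5942 × 10⁻¹¹ J

32.535942 nJ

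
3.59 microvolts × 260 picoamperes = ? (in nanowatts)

3.59e-6 × 260e-12 = 933.4e-18 W

0.0000009334 nanowatts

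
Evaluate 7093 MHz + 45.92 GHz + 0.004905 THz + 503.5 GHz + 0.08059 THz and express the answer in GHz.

642.008 GHz

In GHz:
  7093 MHz = 7093 × 10⁻³ GHz = 7.093
  45.92 GHz → 45.92
  0.004905 THz = 0.004905 × 10³ GHz = 4.905
  503.5 GHz → 503.5
  0.08059 THz = 0.08059 × 10³ GHz = 80.59
Sum: 7.093 + 45.92 + 4.905 + 503.5 + 80.59 = 642.008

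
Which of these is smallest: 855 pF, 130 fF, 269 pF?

130 fF

855 pF = 0.000000000855 F
130 fF = 0.00000000000013 F
269 pF = 0.000000000269 F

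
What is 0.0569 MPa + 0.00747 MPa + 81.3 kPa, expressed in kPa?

In kPa:
  0.0569 MPa = 0.0569 × 10³ kPa = 56.9
  0.00747 MPa = 0.00747 × 10³ kPa = 7.47
  81.3 kPa → 81.3
Sum: 56.9 + 7.47 + 81.3 = 145.67

145.67 kPa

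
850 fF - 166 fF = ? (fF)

In fF:
  850 fF → 850
  166 fF → 166
Difference: 850 - 166 = 684

684 fF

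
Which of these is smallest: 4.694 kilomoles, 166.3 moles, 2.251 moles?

4.694 kilomoles = 4694 moles
166.3 moles = 166.3 moles
2.251 moles = 2.251 moles

2.251 moles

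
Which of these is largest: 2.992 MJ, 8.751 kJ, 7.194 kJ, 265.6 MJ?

2.992 MJ = 2992000 J
8.751 kJ = 8751 J
7.194 kJ = 7194 J
265.6 MJ = 265600000 J

265.6 MJ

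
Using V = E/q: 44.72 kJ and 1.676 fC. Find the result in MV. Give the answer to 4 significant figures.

26680000000000 MV

(44.72 × 10^3) / (1.676 × 10^-15) = 26.6826 × 10^18 V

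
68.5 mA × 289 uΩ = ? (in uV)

19.7965 uV

68.5 × 10⁻³ × 289 × 10⁻⁶ = 19796.5 × 10⁻⁹ V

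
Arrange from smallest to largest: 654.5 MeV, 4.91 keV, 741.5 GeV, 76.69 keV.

4.91 keV < 76.69 keV < 654.5 MeV < 741.5 GeV

654.5 MeV = 654500000 eV
4.91 keV = 4910 eV
741.5 GeV = 741500000000 eV
76.69 keV = 76690 eV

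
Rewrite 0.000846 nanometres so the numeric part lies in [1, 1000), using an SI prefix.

846 femtometres

= 846e-15 metres; 1e-15 is femto.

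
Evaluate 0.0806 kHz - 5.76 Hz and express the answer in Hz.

74.84 Hz

In Hz:
  0.0806 kHz = 0.0806 × 10³ Hz = 80.6
  5.76 Hz → 5.76
Difference: 80.6 - 5.76 = 74.84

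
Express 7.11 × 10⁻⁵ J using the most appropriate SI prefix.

= 71.1 × 10⁻⁶ J; 10⁻⁶ is micro.

71.1 uJ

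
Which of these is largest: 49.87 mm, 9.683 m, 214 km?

49.87 mm = 0.04987 m
9.683 m = 9.683 m
214 km = 214000 m

214 km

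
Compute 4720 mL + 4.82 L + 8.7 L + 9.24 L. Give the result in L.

In L:
  4720 mL = 4720 × 10^-3 L = 4.72
  4.82 L → 4.82
  8.7 L → 8.7
  9.24 L → 9.24
Sum: 4.72 + 4.82 + 8.7 + 9.24 = 27.48

27.48 L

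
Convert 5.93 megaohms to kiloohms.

5930 kiloohms

mega = 10⁶, kilo = 10³; factor is 10³.
5.93 × 10³ = 5930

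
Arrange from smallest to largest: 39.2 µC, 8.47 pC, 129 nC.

8.47 pC < 129 nC < 39.2 µC

39.2 µC = 0.0000392 C
8.47 pC = 0.00000000000847 C
129 nC = 0.000000129 C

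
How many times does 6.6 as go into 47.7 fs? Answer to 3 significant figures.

7230

(47.7 × 10^-15) / (6.6 × 10^-18) = 7.227 × 10^3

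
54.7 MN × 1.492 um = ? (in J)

81.6124 J

54.7 × 10⁶ × 1.492 × 10⁻⁶ = 81.6124 J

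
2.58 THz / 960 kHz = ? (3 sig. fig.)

2690000

(2.58 × 10^12) / (960 × 10^3) = 0.002688 × 10^9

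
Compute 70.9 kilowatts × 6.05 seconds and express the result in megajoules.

0.428945 megajoules

70.9 × 10^3 × 6.05 = 428.945 × 10^3 J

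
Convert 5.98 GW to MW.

giga = 10^9, mega = 10^6; factor is 10^3.
5.98 × 10^3 = 5980

5980 MW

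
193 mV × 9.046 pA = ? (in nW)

193 × 10^-3 × 9.046 × 10^-12 = 1745.878 × 10^-15 W

0.001745878 nW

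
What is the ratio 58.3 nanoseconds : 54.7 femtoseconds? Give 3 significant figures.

(58.3 × 10^-9) / (54.7 × 10^-15) = 1.066 × 10^6

1070000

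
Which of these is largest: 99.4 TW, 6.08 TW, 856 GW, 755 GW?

99.4 TW

99.4 TW = 99400000000000 W
6.08 TW = 6080000000000 W
856 GW = 856000000000 W
755 GW = 755000000000 W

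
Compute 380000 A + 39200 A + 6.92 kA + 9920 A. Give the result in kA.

In kA:
  380000 A = 380000 × 10^-3 kA = 380
  39200 A = 39200 × 10^-3 kA = 39.2
  6.92 kA → 6.92
  9920 A = 9920 × 10^-3 kA = 9.92
Sum: 380 + 39.2 + 6.92 + 9.92 = 436.04

436.04 kA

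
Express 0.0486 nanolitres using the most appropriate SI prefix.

48.6 picolitres

= 48.6 × 10^-12 litres; 10^-12 is pico.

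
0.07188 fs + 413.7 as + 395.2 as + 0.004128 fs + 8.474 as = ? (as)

893.382 as

In as:
  0.07188 fs = 0.07188e3 as = 71.88
  413.7 as → 413.7
  395.2 as → 395.2
  0.004128 fs = 0.004128e3 as = 4.128
  8.474 as → 8.474
Sum: 71.88 + 413.7 + 395.2 + 4.128 + 8.474 = 893.382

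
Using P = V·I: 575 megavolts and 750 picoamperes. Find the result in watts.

575e6 × 750e-12 = 431250e-6 W

0.43125 watts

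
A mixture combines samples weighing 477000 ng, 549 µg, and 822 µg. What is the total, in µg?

1848 µg

In µg:
  477000 ng = 477000 × 10^-3 µg = 477
  549 µg → 549
  822 µg → 822
Sum: 477 + 549 + 822 = 1848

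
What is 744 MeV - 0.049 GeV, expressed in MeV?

695 MeV

In MeV:
  744 MeV → 744
  0.049 GeV = 0.049e3 MeV = 49
Difference: 744 - 49 = 695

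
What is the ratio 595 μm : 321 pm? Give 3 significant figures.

(595e-6) / (321e-12) = 1.854e6

1850000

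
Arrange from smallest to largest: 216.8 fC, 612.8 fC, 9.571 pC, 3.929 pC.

216.8 fC = 0.0000000000002168 C
612.8 fC = 0.0000000000006128 C
9.571 pC = 0.000000000009571 C
3.929 pC = 0.000000000003929 C

216.8 fC < 612.8 fC < 3.929 pC < 9.571 pC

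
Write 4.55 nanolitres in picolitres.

4550 picolitres

nano = 10⁻⁹, pico = 10⁻¹²; factor is 10³.
4.55 × 10³ = 4550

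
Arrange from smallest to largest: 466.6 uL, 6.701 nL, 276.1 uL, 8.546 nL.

466.6 uL = 0.0004666 L
6.701 nL = 0.000000006701 L
276.1 uL = 0.0002761 L
8.546 nL = 0.000000008546 L

6.701 nL < 8.546 nL < 276.1 uL < 466.6 uL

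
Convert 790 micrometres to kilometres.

micro = 10^-6, kilo = 10^3; factor is 10^-9.
790 × 10^-9 = 0.00000079

0.00000079 kilometres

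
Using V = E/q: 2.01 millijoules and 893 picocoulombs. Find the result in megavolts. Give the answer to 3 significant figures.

2.25 megavolts

(2.01 × 10^-3) / (893 × 10^-12) = 0.0022508 × 10^9 V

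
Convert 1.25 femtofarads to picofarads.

femto = 1e-15, pico = 1e-12; factor is 1e-3.
1.25 × 1e-3 = 0.00125

0.00125 picofarads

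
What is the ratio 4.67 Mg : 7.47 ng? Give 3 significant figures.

(4.67 × 10^6) / (7.47 × 10^-9) = 0.6252 × 10^15

625000000000000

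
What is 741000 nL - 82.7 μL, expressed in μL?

In μL:
  741000 nL = 741000e-3 μL = 741
  82.7 μL → 82.7
Difference: 741 - 82.7 = 658.3

658.3 μL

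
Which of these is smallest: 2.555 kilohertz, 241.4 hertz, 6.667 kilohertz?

241.4 hertz

2.555 kilohertz = 2555 hertz
241.4 hertz = 241.4 hertz
6.667 kilohertz = 6667 hertz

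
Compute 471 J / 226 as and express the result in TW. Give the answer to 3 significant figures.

(471) / (226e-18) = 2.0841e18 W

2080000 TW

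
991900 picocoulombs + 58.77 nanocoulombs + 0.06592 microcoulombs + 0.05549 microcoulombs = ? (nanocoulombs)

In nanocoulombs:
  991900 picocoulombs = 991900 × 10^-3 nanocoulombs = 991.9
  58.77 nanocoulombs → 58.77
  0.06592 microcoulombs = 0.06592 × 10^3 nanocoulombs = 65.92
  0.05549 microcoulombs = 0.05549 × 10^3 nanocoulombs = 55.49
Sum: 991.9 + 58.77 + 65.92 + 55.49 = 1172.08

1172.08 nanocoulombs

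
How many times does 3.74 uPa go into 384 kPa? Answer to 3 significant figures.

(384 × 10³) / (3.74 × 10⁻⁶) = 102.7 × 10⁹

103000000000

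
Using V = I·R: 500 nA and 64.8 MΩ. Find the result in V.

32.4 V

500e-9 × 64.8e6 = 32400e-3 V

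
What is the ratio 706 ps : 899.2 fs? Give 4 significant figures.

(706 × 10^-12) / (899.2 × 10^-15) = 0.78514 × 10^3

785.1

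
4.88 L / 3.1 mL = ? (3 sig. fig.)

(4.88) / (3.1 × 10^-3) = 1.574 × 10^3

1570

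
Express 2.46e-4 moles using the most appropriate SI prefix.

= 246e-6 moles; 1e-6 is micro.

246 micromoles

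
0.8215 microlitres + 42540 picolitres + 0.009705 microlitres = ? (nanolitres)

873.745 nanolitres

In nanolitres:
  0.8215 microlitres = 0.8215e3 nanolitres = 821.5
  42540 picolitres = 42540e-3 nanolitres = 42.54
  0.009705 microlitres = 0.009705e3 nanolitres = 9.705
Sum: 821.5 + 42.54 + 9.705 = 873.745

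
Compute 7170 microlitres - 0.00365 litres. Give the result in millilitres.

3.52 millilitres

In millilitres:
  7170 microlitres = 7170e-3 millilitres = 7.17
  0.00365 litres = 0.00365e3 millilitres = 3.65
Difference: 7.17 - 3.65 = 3.52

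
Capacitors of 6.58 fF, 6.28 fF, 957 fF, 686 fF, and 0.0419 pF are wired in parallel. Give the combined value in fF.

1697.76 fF

In fF:
  6.58 fF → 6.58
  6.28 fF → 6.28
  957 fF → 957
  686 fF → 686
  0.0419 pF = 0.0419 × 10^3 fF = 41.9
Sum: 6.58 + 6.28 + 957 + 686 + 41.9 = 1697.76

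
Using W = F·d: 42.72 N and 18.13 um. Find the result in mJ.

42.72 × 18.13 × 10^-6 = 774.5136 × 10^-6 J

0.7745136 mJ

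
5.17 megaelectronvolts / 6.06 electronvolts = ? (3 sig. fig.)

853000

(5.17 × 10⁶) / (6.06) = 0.8531 × 10⁶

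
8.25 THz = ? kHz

8250000000 kHz

tera = 10^12, kilo = 10^3; factor is 10^9.
8.25 × 10^9 = 8250000000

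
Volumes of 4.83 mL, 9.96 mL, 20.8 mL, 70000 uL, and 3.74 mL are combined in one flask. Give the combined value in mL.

109.33 mL

In mL:
  4.83 mL → 4.83
  9.96 mL → 9.96
  20.8 mL → 20.8
  70000 uL = 70000e-3 mL = 70
  3.74 mL → 3.74
Sum: 4.83 + 9.96 + 20.8 + 70 + 3.74 = 109.33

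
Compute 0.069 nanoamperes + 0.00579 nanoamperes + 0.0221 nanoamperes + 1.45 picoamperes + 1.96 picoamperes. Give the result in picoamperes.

In picoamperes:
  0.069 nanoamperes = 0.069e3 picoamperes = 69
  0.00579 nanoamperes = 0.00579e3 picoamperes = 5.79
  0.0221 nanoamperes = 0.0221e3 picoamperes = 22.1
  1.45 picoamperes → 1.45
  1.96 picoamperes → 1.96
Sum: 69 + 5.79 + 22.1 + 1.45 + 1.96 = 100.3

100.3 picoamperes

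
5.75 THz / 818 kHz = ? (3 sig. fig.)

7030000

(5.75 × 10¹²) / (818 × 10³) = 0.007029 × 10⁹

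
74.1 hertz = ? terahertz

0.0000000000741 terahertz

(no prefix) = 10⁰, tera = 10¹²; factor is 10⁻¹².
74.1 × 10⁻¹² = 0.0000000000741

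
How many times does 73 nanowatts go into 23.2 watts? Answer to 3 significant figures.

(23.2) / (73e-9) = 0.3178e9

318000000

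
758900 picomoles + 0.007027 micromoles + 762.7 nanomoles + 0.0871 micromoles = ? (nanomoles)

1615.727 nanomoles

In nanomoles:
  758900 picomoles = 758900e-3 nanomoles = 758.9
  0.007027 micromoles = 0.007027e3 nanomoles = 7.027
  762.7 nanomoles → 762.7
  0.0871 micromoles = 0.0871e3 nanomoles = 87.1
Sum: 758.9 + 7.027 + 762.7 + 87.1 = 1615.727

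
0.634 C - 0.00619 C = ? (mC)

In mC:
  0.634 C = 0.634 × 10^3 mC = 634
  0.00619 C = 0.00619 × 10^3 mC = 6.19
Difference: 634 - 6.19 = 627.81

627.81 mC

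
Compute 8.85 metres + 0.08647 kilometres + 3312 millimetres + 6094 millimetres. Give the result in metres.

104.726 metres

In metres:
  8.85 metres → 8.85
  0.08647 kilometres = 0.08647 × 10³ metres = 86.47
  3312 millimetres = 3312 × 10⁻³ metres = 3.312
  6094 millimetres = 6094 × 10⁻³ metres = 6.094
Sum: 8.85 + 86.47 + 3.312 + 6.094 = 104.726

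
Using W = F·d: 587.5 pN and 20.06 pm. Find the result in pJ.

0.00000001178525 pJ

587.5 × 10^-12 × 20.06 × 10^-12 = 11785.25 × 10^-24 J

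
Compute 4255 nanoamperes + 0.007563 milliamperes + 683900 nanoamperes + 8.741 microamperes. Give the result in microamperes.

704.459 microamperes

In microamperes:
  4255 nanoamperes = 4255 × 10⁻³ microamperes = 4.255
  0.007563 milliamperes = 0.007563 × 10³ microamperes = 7.563
  683900 nanoamperes = 683900 × 10⁻³ microamperes = 683.9
  8.741 microamperes → 8.741
Sum: 4.255 + 7.563 + 683.9 + 8.741 = 704.459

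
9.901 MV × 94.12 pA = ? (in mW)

0.93188212 mW

9.901 × 10^6 × 94.12 × 10^-12 = 931.88212 × 10^-6 W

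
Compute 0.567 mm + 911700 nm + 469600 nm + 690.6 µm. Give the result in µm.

2638.9 µm

In µm:
  0.567 mm = 0.567 × 10^3 µm = 567
  911700 nm = 911700 × 10^-3 µm = 911.7
  469600 nm = 469600 × 10^-3 µm = 469.6
  690.6 µm → 690.6
Sum: 567 + 911.7 + 469.6 + 690.6 = 2638.9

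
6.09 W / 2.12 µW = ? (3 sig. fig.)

2870000

(6.09) / (2.12 × 10⁻⁶) = 2.873 × 10⁶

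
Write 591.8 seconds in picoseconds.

(no prefix) = 10⁰, pico = 10⁻¹²; factor is 10¹².
591.8 × 10¹² = 591800000000000

591800000000000 picoseconds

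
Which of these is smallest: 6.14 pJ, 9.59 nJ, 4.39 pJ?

4.39 pJ

6.14 pJ = 0.00000000000614 J
9.59 nJ = 0.00000000959 J
4.39 pJ = 0.00000000000439 J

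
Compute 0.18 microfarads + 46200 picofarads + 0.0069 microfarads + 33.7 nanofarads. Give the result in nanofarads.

266.8 nanofarads

In nanofarads:
  0.18 microfarads = 0.18 × 10^3 nanofarads = 180
  46200 picofarads = 46200 × 10^-3 nanofarads = 46.2
  0.0069 microfarads = 0.0069 × 10^3 nanofarads = 6.9
  33.7 nanofarads → 33.7
Sum: 180 + 46.2 + 6.9 + 33.7 = 266.8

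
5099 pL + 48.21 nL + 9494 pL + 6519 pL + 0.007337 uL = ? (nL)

76.659 nL

In nL:
  5099 pL = 5099 × 10^-3 nL = 5.099
  48.21 nL → 48.21
  9494 pL = 9494 × 10^-3 nL = 9.494
  6519 pL = 6519 × 10^-3 nL = 6.519
  0.007337 uL = 0.007337 × 10^3 nL = 7.337
Sum: 5.099 + 48.21 + 9.494 + 6.519 + 7.337 = 76.659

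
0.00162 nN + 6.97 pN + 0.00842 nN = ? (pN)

In pN:
  0.00162 nN = 0.00162 × 10^3 pN = 1.62
  6.97 pN → 6.97
  0.00842 nN = 0.00842 × 10^3 pN = 8.42
Sum: 1.62 + 6.97 + 8.42 = 17.01

17.01 pN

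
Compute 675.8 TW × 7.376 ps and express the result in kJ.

675.8 × 10¹² × 7.376 × 10⁻¹² = 4984.7008 J

4.9847008 kJ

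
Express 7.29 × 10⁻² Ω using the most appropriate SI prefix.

= 72.9 × 10⁻³ Ω; 10⁻³ is milli.

72.9 mΩ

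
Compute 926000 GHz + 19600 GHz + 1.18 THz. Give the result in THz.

In THz:
  926000 GHz = 926000 × 10^-3 THz = 926
  19600 GHz = 19600 × 10^-3 THz = 19.6
  1.18 THz → 1.18
Sum: 926 + 19.6 + 1.18 = 946.78

946.78 THz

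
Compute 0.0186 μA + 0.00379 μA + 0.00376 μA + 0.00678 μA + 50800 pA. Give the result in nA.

In nA:
  0.0186 μA = 0.0186e3 nA = 18.6
  0.00379 μA = 0.00379e3 nA = 3.79
  0.00376 μA = 0.00376e3 nA = 3.76
  0.00678 μA = 0.00678e3 nA = 6.78
  50800 pA = 50800e-3 nA = 50.8
Sum: 18.6 + 3.79 + 3.76 + 6.78 + 50.8 = 83.73

83.73 nA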